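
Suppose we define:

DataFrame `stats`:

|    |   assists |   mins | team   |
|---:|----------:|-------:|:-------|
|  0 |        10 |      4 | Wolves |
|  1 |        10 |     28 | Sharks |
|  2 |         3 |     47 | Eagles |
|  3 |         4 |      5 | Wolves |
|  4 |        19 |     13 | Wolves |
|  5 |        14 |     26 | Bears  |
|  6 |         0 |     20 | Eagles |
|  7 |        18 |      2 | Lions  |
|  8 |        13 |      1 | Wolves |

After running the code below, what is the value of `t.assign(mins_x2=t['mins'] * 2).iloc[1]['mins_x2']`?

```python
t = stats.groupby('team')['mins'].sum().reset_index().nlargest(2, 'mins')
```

56

group by team, sum of mins:
team
Bears     26
Eagles    67
Lions      2
Sharks    28
Wolves    23
Name: mins, dtype: int64
reset_index():
     team  mins
0   Bears    26
1  Eagles    67
2   Lions     2
3  Sharks    28
4  Wolves    23
take 2 rows with largest mins:
     team  mins
1  Eagles    67
3  Sharks    28
add column mins_x2 = t['mins'] * 2:
     team  mins  mins_x2
1  Eagles    67      134
3  Sharks    28       56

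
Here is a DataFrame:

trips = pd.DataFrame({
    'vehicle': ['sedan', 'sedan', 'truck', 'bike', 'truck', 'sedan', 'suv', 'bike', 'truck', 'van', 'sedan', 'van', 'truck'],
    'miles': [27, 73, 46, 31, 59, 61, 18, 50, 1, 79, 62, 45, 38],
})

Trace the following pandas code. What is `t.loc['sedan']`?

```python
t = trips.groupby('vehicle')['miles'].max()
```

group by vehicle, max of miles:
vehicle
bike     50
sedan    73
suv      18
truck    59
van      79
Name: miles, dtype: int64
value at index 'sedan' → 73

73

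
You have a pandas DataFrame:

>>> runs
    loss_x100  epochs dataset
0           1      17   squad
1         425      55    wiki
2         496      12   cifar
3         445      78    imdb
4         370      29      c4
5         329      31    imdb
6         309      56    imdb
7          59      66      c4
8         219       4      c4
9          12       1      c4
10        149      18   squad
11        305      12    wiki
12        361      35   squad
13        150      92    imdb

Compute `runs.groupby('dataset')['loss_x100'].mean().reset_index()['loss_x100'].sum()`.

1504.58333333

group by dataset, mean of loss_x100:
dataset
c4       165.000000
cifar    496.000000
imdb     308.250000
squad    170.333333
wiki     365.000000
Name: loss_x100, dtype: float64
reset_index():
  dataset   loss_x100
0      c4  165.000000
1   cifar  496.000000
2    imdb  308.250000
3   squad  170.333333
4    wiki  365.000000
sum of column 'loss_x100' → 1504.58333333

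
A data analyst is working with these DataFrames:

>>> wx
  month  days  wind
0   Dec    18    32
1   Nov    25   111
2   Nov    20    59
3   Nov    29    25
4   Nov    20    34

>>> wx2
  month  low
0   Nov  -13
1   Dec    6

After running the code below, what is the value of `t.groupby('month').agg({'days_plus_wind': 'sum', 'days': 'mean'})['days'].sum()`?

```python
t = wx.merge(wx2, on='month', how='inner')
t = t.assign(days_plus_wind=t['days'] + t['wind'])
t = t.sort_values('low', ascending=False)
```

41.5

merge on 'month' (how='inner') → 5 rows:
  month  days  wind  low
0   Dec    18    32    6
1   Nov    25   111  -13
2   Nov    20    59  -13
3   Nov    29    25  -13
4   Nov    20    34  -13
add column days_plus_wind = t['days'] + t['wind']:
  month  days  wind  low  days_plus_wind
0   Dec    18    32    6              50
1   Nov    25   111  -13             136
2   Nov    20    59  -13              79
3   Nov    29    25  -13              54
4   Nov    20    34  -13              54
sort by low descending:
  month  days  wind  low  days_plus_wind
0   Dec    18    32    6              50
1   Nov    25   111  -13             136
2   Nov    20    59  -13              79
3   Nov    29    25  -13              54
4   Nov    20    34  -13              54
group by month: sum(days_plus_wind), mean(days):
       days_plus_wind  days
month                      
Dec                50  18.0
Nov               323  23.5
Reading off the sum of column 'days', we get 41.5.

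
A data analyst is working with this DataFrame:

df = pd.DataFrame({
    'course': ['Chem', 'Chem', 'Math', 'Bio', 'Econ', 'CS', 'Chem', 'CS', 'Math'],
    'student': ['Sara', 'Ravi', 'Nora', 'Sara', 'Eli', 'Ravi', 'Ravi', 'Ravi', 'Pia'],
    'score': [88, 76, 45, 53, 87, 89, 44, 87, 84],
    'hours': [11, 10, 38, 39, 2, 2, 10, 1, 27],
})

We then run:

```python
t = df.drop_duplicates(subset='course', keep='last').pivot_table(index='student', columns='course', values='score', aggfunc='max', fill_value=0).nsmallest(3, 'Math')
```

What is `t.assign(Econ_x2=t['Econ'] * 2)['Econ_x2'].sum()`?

174

drop duplicate course (keep=last):
  course student  score  hours
3    Bio    Sara     53     39
4   Econ     Eli     87      2
6   Chem    Ravi     44     10
7     CS    Ravi     87      1
8   Math     Pia     84     27
pivot: rows=student, cols=course, max(score):
course   Bio  CS  Chem  Econ  Math
student                           
Eli        0   0     0    87     0
Pia        0   0     0     0    84
Ravi       0  87    44     0     0
Sara      53   0     0     0     0
take 3 rows with smallest Math:
course   Bio  CS  Chem  Econ  Math
student                           
Eli        0   0     0    87     0
Ravi       0  87    44     0     0
Sara      53   0     0     0     0
add column Econ_x2 = t['Econ'] * 2:
course   Bio  CS  Chem  Econ  Math  Econ_x2
student                                    
Eli        0   0     0    87     0      174
Ravi       0  87    44     0     0        0
Sara      53   0     0     0     0        0
Then the sum of column 'Econ_x2': 174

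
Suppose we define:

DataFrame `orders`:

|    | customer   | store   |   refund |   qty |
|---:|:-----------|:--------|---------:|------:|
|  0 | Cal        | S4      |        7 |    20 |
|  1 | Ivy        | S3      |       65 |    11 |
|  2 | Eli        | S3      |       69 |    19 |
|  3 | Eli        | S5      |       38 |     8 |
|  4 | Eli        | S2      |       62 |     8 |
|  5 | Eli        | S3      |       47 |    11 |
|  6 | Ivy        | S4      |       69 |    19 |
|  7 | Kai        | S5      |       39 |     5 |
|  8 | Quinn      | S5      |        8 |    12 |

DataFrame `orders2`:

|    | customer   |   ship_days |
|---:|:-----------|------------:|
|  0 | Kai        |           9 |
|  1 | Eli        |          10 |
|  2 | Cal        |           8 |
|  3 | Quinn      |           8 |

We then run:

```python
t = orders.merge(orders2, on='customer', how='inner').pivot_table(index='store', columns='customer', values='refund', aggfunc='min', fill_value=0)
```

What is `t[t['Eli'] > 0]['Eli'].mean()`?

49.0

merge on 'customer' (how='inner') → 7 rows:
  customer store  refund  qty  ship_days
0      Cal    S4       7   20          8
1      Eli    S3      69   19         10
2      Eli    S5      38    8         10
3      Eli    S2      62    8         10
4      Eli    S3      47   11         10
5      Kai    S5      39    5          9
6    Quinn    S5       8   12          8
pivot: rows=store, cols=customer, min(refund):
customer  Cal  Eli  Kai  Quinn
store                         
S2          0   62    0      0
S3          0   47    0      0
S4          7    0    0      0
S5          0   38   39      8
filter rows where Eli > 0:
customer  Cal  Eli  Kai  Quinn
store                         
S2          0   62    0      0
S3          0   47    0      0
S5          0   38   39      8
Hence 49.0.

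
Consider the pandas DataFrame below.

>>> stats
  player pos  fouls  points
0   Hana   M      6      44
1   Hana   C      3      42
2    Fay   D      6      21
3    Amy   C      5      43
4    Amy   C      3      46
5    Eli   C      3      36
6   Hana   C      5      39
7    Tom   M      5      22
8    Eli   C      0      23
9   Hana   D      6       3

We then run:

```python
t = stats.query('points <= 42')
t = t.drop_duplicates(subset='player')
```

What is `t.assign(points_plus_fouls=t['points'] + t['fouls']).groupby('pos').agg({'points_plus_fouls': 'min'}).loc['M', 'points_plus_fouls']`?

filter rows where points <= 42:
  player pos  fouls  points
1   Hana   C      3      42
2    Fay   D      6      21
5    Eli   C      3      36
6   Hana   C      5      39
7    Tom   M      5      22
8    Eli   C      0      23
9   Hana   D      6       3
drop duplicate player (keep=first):
  player pos  fouls  points
1   Hana   C      3      42
2    Fay   D      6      21
5    Eli   C      3      36
7    Tom   M      5      22
add column points_plus_fouls = t['points'] + t['fouls']:
  player pos  fouls  points  points_plus_fouls
1   Hana   C      3      42                 45
2    Fay   D      6      21                 27
5    Eli   C      3      36                 39
7    Tom   M      5      22                 27
group by pos, min of points_plus_fouls:
     points_plus_fouls
pos                   
C                   39
D                   27
M                   27

27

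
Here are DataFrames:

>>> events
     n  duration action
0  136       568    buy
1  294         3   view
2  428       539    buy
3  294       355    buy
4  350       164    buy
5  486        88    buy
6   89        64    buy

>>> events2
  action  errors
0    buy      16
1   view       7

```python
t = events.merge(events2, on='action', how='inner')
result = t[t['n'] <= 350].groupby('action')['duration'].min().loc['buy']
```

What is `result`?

64

merge on 'action' (how='inner') → 7 rows:
     n  duration action  errors
0  136       568    buy      16
1  294         3   view       7
2  428       539    buy      16
3  294       355    buy      16
4  350       164    buy      16
5  486        88    buy      16
6   89        64    buy      16
filter rows where n <= 350:
     n  duration action  errors
0  136       568    buy      16
1  294         3   view       7
3  294       355    buy      16
4  350       164    buy      16
6   89        64    buy      16
group by action, min of duration:
action
buy     64
view     3
Name: duration, dtype: int64
The value at index 'buy' is 64.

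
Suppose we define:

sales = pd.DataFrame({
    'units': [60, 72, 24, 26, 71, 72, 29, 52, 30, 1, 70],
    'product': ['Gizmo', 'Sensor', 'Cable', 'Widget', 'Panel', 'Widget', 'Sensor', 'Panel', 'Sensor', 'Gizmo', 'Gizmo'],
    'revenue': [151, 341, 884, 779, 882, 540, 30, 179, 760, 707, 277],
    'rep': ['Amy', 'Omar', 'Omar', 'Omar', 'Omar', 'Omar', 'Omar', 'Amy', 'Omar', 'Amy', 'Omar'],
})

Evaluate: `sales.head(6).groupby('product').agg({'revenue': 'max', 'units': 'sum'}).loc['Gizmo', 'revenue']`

take first 6 rows:
   units product  revenue   rep
0     60   Gizmo      151   Amy
1     72  Sensor      341  Omar
2     24   Cable      884  Omar
3     26  Widget      779  Omar
4     71   Panel      882  Omar
5     72  Widget      540  Omar
group by product: max(revenue), sum(units):
         revenue  units
product                
Cable        884     24
Gizmo        151     60
Panel        882     71
Sensor       341     72
Widget       779     98

151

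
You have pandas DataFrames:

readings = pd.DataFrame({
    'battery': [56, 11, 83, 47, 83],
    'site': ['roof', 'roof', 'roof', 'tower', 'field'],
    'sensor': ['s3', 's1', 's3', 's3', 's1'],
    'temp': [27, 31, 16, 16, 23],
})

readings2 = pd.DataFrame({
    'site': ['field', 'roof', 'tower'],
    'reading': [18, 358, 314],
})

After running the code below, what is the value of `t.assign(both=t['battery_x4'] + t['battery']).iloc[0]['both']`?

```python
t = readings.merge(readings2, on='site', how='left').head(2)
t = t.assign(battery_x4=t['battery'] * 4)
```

280

merge on 'site' (how='left') → 5 rows:
   battery   site sensor  temp  reading
0       56   roof     s3    27      358
1       11   roof     s1    31      358
2       83   roof     s3    16      358
3       47  tower     s3    16      314
4       83  field     s1    23       18
take first 2 rows:
   battery  site sensor  temp  reading
0       56  roof     s3    27      358
1       11  roof     s1    31      358
add column battery_x4 = t['battery'] * 4:
   battery  site sensor  temp  reading  battery_x4
0       56  roof     s3    27      358         224
1       11  roof     s1    31      358          44
add column both = t['battery_x4'] + t['battery']:
   battery  site sensor  temp  reading  battery_x4  both
0       56  roof     s3    27      358         224   280
1       11  roof     s1    31      358          44    55
So iloc[0]['both'] = 280.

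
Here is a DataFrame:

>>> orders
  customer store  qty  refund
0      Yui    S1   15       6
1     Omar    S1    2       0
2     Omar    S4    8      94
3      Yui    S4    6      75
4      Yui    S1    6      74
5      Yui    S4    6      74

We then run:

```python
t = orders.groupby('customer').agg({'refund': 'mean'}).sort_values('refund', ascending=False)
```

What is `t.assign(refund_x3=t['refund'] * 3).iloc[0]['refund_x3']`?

171.75

group by customer, mean of refund:
          refund
customer        
Omar       47.00
Yui        57.25
sort by refund descending:
          refund
customer        
Yui        57.25
Omar       47.00
add column refund_x3 = t['refund'] * 3:
          refund  refund_x3
customer                   
Yui        57.25     171.75
Omar       47.00     141.00
The value at position 0, column 'refund_x3' is 171.75.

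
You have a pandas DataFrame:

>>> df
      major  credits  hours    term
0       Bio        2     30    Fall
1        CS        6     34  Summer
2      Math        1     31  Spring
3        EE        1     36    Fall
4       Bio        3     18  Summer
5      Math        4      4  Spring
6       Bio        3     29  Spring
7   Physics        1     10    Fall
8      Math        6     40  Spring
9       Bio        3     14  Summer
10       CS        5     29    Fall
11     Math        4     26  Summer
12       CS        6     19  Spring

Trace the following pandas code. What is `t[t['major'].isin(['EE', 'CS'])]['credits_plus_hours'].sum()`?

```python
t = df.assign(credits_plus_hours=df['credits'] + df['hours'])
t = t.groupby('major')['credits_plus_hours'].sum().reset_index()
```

136

add column credits_plus_hours = df['credits'] + df['hours']:
      major  credits  hours    term  credits_plus_hours
0       Bio        2     30    Fall                  32
1        CS        6     34  Summer                  40
2      Math        1     31  Spring                  32
3        EE        1     36    Fall                  37
4       Bio        3     18  Summer                  21
5      Math        4      4  Spring                   8
6       Bio        3     29  Spring                  32
7   Physics        1     10    Fall                  11
8      Math        6     40  Spring                  46
9       Bio        3     14  Summer                  17
10       CS        5     29    Fall                  34
11     Math        4     26  Summer                  30
12       CS        6     19  Spring                  25
group by major, sum of credits_plus_hours:
major
Bio        102
CS          99
EE          37
Math       116
Physics     11
Name: credits_plus_hours, dtype: int64
reset_index():
     major  credits_plus_hours
0      Bio                 102
1       CS                  99
2       EE                  37
3     Math                 116
4  Physics                  11
filter rows where major in ['EE', 'CS']:
  major  credits_plus_hours
1    CS                  99
2    EE                  37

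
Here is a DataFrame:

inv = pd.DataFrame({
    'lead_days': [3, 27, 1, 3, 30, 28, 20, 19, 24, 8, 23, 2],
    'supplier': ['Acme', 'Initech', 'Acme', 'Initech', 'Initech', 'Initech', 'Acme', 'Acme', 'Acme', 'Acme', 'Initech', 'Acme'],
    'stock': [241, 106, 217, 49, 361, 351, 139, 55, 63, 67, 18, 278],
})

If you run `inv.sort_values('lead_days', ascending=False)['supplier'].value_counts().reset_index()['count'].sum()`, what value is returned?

sort by lead_days descending:
    lead_days supplier  stock
4          30  Initech    361
5          28  Initech    351
1          27  Initech    106
8          24     Acme     63
10         23  Initech     18
6          20     Acme    139
7          19     Acme     55
9           8     Acme     67
0           3     Acme    241
3           3  Initech     49
11          2     Acme    278
2           1     Acme    217
value_counts of supplier:
supplier
Acme       7
Initech    5
Name: count, dtype: int64
reset_index():
  supplier  count
0     Acme      7
1  Initech      5

12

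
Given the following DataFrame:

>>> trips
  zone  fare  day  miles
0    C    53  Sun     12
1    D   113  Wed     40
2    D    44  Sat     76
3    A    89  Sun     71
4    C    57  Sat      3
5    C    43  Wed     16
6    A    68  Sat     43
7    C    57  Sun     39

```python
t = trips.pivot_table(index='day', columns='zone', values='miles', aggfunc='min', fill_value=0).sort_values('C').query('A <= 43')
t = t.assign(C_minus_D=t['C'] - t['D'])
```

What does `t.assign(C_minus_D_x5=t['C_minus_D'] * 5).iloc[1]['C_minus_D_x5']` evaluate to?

-120

pivot: rows=day, cols=zone, min(miles):
zone   A   C   D
day             
Sat   43   3  76
Sun   71  12   0
Wed    0  16  40
sort by C:
zone   A   C   D
day             
Sat   43   3  76
Sun   71  12   0
Wed    0  16  40
filter rows where A <= 43:
zone   A   C   D
day             
Sat   43   3  76
Wed    0  16  40
add column C_minus_D = t['C'] - t['D']:
zone   A   C   D  C_minus_D
day                        
Sat   43   3  76        -73
Wed    0  16  40        -24
add column C_minus_D_x5 = t['C_minus_D'] * 5:
zone   A   C   D  C_minus_D  C_minus_D_x5
day                                      
Sat   43   3  76        -73          -365
Wed    0  16  40        -24          -120
Taking the value at position 1, column 'C_minus_D_x5' gives -120.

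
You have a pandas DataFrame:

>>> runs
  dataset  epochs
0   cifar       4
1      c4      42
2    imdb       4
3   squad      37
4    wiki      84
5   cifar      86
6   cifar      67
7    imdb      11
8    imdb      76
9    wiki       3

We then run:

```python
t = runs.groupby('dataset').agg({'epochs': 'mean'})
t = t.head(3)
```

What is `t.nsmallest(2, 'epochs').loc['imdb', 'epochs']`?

group by dataset, mean of epochs:
            epochs
dataset           
c4       42.000000
cifar    52.333333
imdb     30.333333
squad    37.000000
wiki     43.500000
take first 3 rows:
            epochs
dataset           
c4       42.000000
cifar    52.333333
imdb     30.333333
take 2 rows with smallest epochs:
            epochs
dataset           
imdb     30.333333
c4       42.000000

30.3333333333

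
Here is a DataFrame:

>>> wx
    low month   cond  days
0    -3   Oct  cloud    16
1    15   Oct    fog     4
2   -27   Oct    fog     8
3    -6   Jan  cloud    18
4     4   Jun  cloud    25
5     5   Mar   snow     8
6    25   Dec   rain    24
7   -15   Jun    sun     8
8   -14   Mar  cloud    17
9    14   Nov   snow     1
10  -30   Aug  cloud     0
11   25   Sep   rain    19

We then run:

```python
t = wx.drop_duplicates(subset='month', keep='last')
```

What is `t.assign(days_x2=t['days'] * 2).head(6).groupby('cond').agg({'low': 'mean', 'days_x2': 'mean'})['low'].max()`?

drop duplicate month (keep=last):
    low month   cond  days
2   -27   Oct    fog     8
3    -6   Jan  cloud    18
6    25   Dec   rain    24
7   -15   Jun    sun     8
8   -14   Mar  cloud    17
9    14   Nov   snow     1
10  -30   Aug  cloud     0
11   25   Sep   rain    19
add column days_x2 = t['days'] * 2:
    low month   cond  days  days_x2
2   -27   Oct    fog     8       16
3    -6   Jan  cloud    18       36
6    25   Dec   rain    24       48
7   -15   Jun    sun     8       16
8   -14   Mar  cloud    17       34
9    14   Nov   snow     1        2
10  -30   Aug  cloud     0        0
11   25   Sep   rain    19       38
take first 6 rows:
   low month   cond  days  days_x2
2  -27   Oct    fog     8       16
3   -6   Jan  cloud    18       36
6   25   Dec   rain    24       48
7  -15   Jun    sun     8       16
8  -14   Mar  cloud    17       34
9   14   Nov   snow     1        2
group by cond: mean(low), mean(days_x2):
        low  days_x2
cond                
cloud -10.0     35.0
fog   -27.0     16.0
rain   25.0     48.0
snow   14.0      2.0
sun   -15.0     16.0
The max of column 'low' is 25.0.

25.0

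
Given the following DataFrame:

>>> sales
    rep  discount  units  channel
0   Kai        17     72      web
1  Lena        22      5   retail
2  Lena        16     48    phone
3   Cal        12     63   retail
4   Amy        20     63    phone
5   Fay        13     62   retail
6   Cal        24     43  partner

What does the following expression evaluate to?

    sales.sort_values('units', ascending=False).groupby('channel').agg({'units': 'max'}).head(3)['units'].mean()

56.3333333333

sort by units descending:
    rep  discount  units  channel
0   Kai        17     72      web
3   Cal        12     63   retail
4   Amy        20     63    phone
5   Fay        13     62   retail
2  Lena        16     48    phone
6   Cal        24     43  partner
1  Lena        22      5   retail
group by channel, max of units:
         units
channel       
partner     43
phone       63
retail      63
web         72
take first 3 rows:
         units
channel       
partner     43
phone       63
retail      63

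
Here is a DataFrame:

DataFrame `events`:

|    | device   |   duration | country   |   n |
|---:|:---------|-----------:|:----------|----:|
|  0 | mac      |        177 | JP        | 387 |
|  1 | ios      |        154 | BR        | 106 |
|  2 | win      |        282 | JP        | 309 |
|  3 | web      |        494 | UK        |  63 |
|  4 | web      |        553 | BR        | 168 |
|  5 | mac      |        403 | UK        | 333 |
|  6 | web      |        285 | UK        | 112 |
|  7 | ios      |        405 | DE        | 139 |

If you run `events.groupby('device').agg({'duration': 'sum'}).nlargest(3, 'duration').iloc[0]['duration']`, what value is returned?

1332

group by device, sum of duration:
        duration
device          
ios          559
mac          580
web         1332
win          282
take 3 rows with largest duration:
        duration
device          
web         1332
mac          580
ios          559
Hence 1332.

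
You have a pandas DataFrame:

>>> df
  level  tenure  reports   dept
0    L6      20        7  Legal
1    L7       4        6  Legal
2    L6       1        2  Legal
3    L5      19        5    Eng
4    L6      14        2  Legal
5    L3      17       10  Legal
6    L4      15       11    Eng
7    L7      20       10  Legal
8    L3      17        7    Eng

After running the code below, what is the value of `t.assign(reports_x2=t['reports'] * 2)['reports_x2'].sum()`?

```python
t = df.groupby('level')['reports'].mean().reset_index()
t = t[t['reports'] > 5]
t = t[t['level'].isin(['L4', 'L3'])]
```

group by level, mean of reports:
level
L3     8.500000
L4    11.000000
L5     5.000000
L6     3.666667
L7     8.000000
Name: reports, dtype: float64
reset_index():
  level    reports
0    L3   8.500000
1    L4  11.000000
2    L5   5.000000
3    L6   3.666667
4    L7   8.000000
filter rows where reports > 5:
  level  reports
0    L3      8.5
1    L4     11.0
4    L7      8.0
filter rows where level in ['L4', 'L3']:
  level  reports
0    L3      8.5
1    L4     11.0
add column reports_x2 = t['reports'] * 2:
  level  reports  reports_x2
0    L3      8.5        17.0
1    L4     11.0        22.0
The sum of column 'reports_x2' is 39.0.

39.0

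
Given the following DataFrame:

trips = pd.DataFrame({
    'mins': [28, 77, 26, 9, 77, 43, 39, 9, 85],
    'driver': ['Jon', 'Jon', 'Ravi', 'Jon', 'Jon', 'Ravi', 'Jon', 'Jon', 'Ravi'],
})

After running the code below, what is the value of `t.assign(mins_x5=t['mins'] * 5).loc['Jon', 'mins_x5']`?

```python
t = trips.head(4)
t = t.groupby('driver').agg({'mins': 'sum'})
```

570

take first 4 rows:
   mins driver
0    28    Jon
1    77    Jon
2    26   Ravi
3     9    Jon
group by driver, sum of mins:
        mins
driver      
Jon      114
Ravi      26
add column mins_x5 = t['mins'] * 5:
        mins  mins_x5
driver               
Jon      114      570
Ravi      26      130
Then the value at row 'Jon', column 'mins_x5': 570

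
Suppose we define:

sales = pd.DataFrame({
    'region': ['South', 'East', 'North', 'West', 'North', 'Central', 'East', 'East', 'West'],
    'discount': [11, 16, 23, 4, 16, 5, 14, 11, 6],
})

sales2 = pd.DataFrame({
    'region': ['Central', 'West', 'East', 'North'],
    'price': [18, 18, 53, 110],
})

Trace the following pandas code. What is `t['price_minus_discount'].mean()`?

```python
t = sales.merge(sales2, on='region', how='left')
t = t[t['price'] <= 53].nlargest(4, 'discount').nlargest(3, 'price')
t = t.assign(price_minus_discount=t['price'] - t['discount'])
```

39.3333333333

merge on 'region' (how='left') → 9 rows:
    region  discount  price
0    South        11    NaN
1     East        16   53.0
2    North        23  110.0
3     West         4   18.0
4    North        16  110.0
5  Central         5   18.0
6     East        14   53.0
7     East        11   53.0
8     West         6   18.0
filter rows where price <= 53:
    region  discount  price
1     East        16   53.0
3     West         4   18.0
5  Central         5   18.0
6     East        14   53.0
7     East        11   53.0
8     West         6   18.0
take 4 rows with largest discount:
  region  discount  price
1   East        16   53.0
6   East        14   53.0
7   East        11   53.0
8   West         6   18.0
take 3 rows with largest price:
  region  discount  price
1   East        16   53.0
6   East        14   53.0
7   East        11   53.0
add column price_minus_discount = t['price'] - t['discount']:
  region  discount  price  price_minus_discount
1   East        16   53.0                  37.0
6   East        14   53.0                  39.0
7   East        11   53.0                  42.0
Taking the mean of column 'price_minus_discount' gives 39.3333333333.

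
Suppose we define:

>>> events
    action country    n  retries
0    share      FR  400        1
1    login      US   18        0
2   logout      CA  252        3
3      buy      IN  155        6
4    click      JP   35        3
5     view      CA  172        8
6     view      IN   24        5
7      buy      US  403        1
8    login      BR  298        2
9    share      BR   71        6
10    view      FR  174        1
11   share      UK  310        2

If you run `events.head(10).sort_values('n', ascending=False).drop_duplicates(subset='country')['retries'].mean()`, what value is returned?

2.66666666667

take first 10 rows:
   action country    n  retries
0   share      FR  400        1
1   login      US   18        0
2  logout      CA  252        3
3     buy      IN  155        6
4   click      JP   35        3
5    view      CA  172        8
6    view      IN   24        5
7     buy      US  403        1
8   login      BR  298        2
9   share      BR   71        6
sort by n descending:
   action country    n  retries
7     buy      US  403        1
0   share      FR  400        1
8   login      BR  298        2
2  logout      CA  252        3
5    view      CA  172        8
3     buy      IN  155        6
9   share      BR   71        6
4   click      JP   35        3
6    view      IN   24        5
1   login      US   18        0
drop duplicate country (keep=first):
   action country    n  retries
7     buy      US  403        1
0   share      FR  400        1
8   login      BR  298        2
2  logout      CA  252        3
3     buy      IN  155        6
4   click      JP   35        3
Taking the mean of column 'retries' gives 2.66666666667.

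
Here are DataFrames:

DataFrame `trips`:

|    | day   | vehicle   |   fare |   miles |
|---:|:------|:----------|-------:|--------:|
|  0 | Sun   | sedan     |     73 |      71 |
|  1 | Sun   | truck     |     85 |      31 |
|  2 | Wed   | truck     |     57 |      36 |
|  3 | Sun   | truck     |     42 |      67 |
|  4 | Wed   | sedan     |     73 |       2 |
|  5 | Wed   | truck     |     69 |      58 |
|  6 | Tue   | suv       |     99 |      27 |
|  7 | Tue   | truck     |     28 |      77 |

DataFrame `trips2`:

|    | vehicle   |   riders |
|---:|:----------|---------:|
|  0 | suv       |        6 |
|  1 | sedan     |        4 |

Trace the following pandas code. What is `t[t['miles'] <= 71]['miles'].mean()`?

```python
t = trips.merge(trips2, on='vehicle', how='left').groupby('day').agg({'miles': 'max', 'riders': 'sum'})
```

merge on 'vehicle' (how='left') → 8 rows:
   day vehicle  fare  miles  riders
0  Sun   sedan    73     71     4.0
1  Sun   truck    85     31     NaN
2  Wed   truck    57     36     NaN
3  Sun   truck    42     67     NaN
4  Wed   sedan    73      2     4.0
5  Wed   truck    69     58     NaN
6  Tue     suv    99     27     6.0
7  Tue   truck    28     77     NaN
group by day: max(miles), sum(riders):
     miles  riders
day               
Sun     71     4.0
Tue     77     6.0
Wed     58     4.0
filter rows where miles <= 71:
     miles  riders
day               
Sun     71     4.0
Wed     58     4.0

64.5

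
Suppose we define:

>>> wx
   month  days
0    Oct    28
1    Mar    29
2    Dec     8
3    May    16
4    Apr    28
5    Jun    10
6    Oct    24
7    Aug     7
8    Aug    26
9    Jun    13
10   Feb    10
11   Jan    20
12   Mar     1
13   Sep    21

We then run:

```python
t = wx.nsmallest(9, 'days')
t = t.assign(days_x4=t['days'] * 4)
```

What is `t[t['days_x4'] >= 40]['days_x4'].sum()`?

take 9 rows with smallest days:
   month  days
12   Mar     1
7    Aug     7
2    Dec     8
5    Jun    10
10   Feb    10
9    Jun    13
3    May    16
11   Jan    20
13   Sep    21
add column days_x4 = t['days'] * 4:
   month  days  days_x4
12   Mar     1        4
7    Aug     7       28
2    Dec     8       32
5    Jun    10       40
10   Feb    10       40
9    Jun    13       52
3    May    16       64
11   Jan    20       80
13   Sep    21       84
filter rows where days_x4 >= 40:
   month  days  days_x4
5    Jun    10       40
10   Feb    10       40
9    Jun    13       52
3    May    16       64
11   Jan    20       80
13   Sep    21       84
Finally, sum of column 'days_x4' = 360.

360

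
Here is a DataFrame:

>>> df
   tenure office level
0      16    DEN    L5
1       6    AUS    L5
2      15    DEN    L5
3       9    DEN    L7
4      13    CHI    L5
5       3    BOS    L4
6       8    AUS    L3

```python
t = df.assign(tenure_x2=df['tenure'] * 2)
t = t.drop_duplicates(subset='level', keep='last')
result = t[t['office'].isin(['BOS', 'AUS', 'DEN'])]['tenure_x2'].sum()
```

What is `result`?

add column tenure_x2 = df['tenure'] * 2:
   tenure office level  tenure_x2
0      16    DEN    L5         32
1       6    AUS    L5         12
2      15    DEN    L5         30
3       9    DEN    L7         18
4      13    CHI    L5         26
5       3    BOS    L4          6
6       8    AUS    L3         16
drop duplicate level (keep=last):
   tenure office level  tenure_x2
3       9    DEN    L7         18
4      13    CHI    L5         26
5       3    BOS    L4          6
6       8    AUS    L3         16
filter rows where office in ['BOS', 'AUS', 'DEN']:
   tenure office level  tenure_x2
3       9    DEN    L7         18
5       3    BOS    L4          6
6       8    AUS    L3         16

40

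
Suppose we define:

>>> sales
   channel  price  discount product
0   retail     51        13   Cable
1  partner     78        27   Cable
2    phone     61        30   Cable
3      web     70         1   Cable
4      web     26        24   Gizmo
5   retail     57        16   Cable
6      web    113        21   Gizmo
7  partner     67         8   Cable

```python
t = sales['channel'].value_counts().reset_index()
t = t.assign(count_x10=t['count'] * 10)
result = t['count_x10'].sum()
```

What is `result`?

value_counts of channel:
channel
web        3
retail     2
partner    2
phone      1
Name: count, dtype: int64
reset_index():
   channel  count
0      web      3
1   retail      2
2  partner      2
3    phone      1
add column count_x10 = t['count'] * 10:
   channel  count  count_x10
0      web      3         30
1   retail      2         20
2  partner      2         20
3    phone      1         10

80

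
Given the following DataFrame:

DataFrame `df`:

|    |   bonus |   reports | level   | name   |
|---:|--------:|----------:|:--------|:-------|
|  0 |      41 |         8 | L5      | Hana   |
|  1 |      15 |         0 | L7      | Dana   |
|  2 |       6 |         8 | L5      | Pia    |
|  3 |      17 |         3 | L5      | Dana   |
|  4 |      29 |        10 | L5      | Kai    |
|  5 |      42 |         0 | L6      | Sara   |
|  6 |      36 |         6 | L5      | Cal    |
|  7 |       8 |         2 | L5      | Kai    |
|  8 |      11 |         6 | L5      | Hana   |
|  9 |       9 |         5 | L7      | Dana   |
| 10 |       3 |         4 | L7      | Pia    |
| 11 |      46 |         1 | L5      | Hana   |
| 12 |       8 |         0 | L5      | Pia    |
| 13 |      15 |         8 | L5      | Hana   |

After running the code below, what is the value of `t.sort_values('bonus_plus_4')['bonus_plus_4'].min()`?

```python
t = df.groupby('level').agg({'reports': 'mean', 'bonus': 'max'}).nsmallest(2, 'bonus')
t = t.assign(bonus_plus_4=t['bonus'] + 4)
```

group by level: mean(reports), max(bonus):
       reports  bonus
level                
L5         5.2     46
L6         0.0     42
L7         3.0     15
take 2 rows with smallest bonus:
       reports  bonus
level                
L7         3.0     15
L6         0.0     42
add column bonus_plus_4 = t['bonus'] + 4:
       reports  bonus  bonus_plus_4
level                              
L7         3.0     15            19
L6         0.0     42            46
sort by bonus_plus_4:
       reports  bonus  bonus_plus_4
level                              
L7         3.0     15            19
L6         0.0     42            46

19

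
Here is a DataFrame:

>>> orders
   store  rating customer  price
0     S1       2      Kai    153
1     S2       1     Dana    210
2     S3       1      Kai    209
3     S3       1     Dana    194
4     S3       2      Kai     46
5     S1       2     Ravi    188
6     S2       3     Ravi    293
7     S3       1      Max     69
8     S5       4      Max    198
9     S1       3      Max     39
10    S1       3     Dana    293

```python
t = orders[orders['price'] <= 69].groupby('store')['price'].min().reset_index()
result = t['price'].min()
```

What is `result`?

39

filter rows where price <= 69:
  store  rating customer  price
4    S3       2      Kai     46
7    S3       1      Max     69
9    S1       3      Max     39
group by store, min of price:
store
S1    39
S3    46
Name: price, dtype: int64
reset_index():
  store  price
0    S1     39
1    S3     46
Finally, min of column 'price' = 39.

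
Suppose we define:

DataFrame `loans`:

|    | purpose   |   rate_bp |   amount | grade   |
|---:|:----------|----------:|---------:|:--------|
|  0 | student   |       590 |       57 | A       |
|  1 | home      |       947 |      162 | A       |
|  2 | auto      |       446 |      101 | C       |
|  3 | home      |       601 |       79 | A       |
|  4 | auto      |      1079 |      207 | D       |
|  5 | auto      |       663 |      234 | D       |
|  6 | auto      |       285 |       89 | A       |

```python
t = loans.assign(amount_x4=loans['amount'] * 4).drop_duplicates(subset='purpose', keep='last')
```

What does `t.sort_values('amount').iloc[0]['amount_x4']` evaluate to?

add column amount_x4 = loans['amount'] * 4:
   purpose  rate_bp  amount grade  amount_x4
0  student      590      57     A        228
1     home      947     162     A        648
2     auto      446     101     C        404
3     home      601      79     A        316
4     auto     1079     207     D        828
5     auto      663     234     D        936
6     auto      285      89     A        356
drop duplicate purpose (keep=last):
   purpose  rate_bp  amount grade  amount_x4
0  student      590      57     A        228
3     home      601      79     A        316
6     auto      285      89     A        356
sort by amount:
   purpose  rate_bp  amount grade  amount_x4
0  student      590      57     A        228
3     home      601      79     A        316
6     auto      285      89     A        356
The value at position 0, column 'amount_x4' is 228.

228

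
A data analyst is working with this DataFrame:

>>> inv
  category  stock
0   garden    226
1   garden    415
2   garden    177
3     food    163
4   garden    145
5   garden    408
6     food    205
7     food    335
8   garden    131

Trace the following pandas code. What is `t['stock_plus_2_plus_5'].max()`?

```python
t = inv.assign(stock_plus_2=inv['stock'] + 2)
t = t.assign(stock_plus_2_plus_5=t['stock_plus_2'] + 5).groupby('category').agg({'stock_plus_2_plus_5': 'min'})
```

add column stock_plus_2 = inv['stock'] + 2:
  category  stock  stock_plus_2
0   garden    226           228
1   garden    415           417
2   garden    177           179
3     food    163           165
4   garden    145           147
5   garden    408           410
6     food    205           207
7     food    335           337
8   garden    131           133
add column stock_plus_2_plus_5 = t['stock_plus_2'] + 5:
  category  stock  stock_plus_2  stock_plus_2_plus_5
0   garden    226           228                  233
1   garden    415           417                  422
2   garden    177           179                  184
3     food    163           165                  170
4   garden    145           147                  152
5   garden    408           410                  415
6     food    205           207                  212
7     food    335           337                  342
8   garden    131           133                  138
group by category, min of stock_plus_2_plus_5:
          stock_plus_2_plus_5
category                     
food                      170
garden                    138
The max of column 'stock_plus_2_plus_5' is 170.

170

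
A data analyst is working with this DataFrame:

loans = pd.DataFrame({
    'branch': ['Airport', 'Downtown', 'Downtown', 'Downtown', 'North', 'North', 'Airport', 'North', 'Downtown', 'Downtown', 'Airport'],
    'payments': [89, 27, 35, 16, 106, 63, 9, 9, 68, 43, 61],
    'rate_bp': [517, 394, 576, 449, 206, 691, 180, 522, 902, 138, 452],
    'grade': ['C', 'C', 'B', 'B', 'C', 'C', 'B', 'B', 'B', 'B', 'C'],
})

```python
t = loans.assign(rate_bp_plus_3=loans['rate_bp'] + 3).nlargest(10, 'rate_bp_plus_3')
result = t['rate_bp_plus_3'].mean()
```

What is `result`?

491.9

add column rate_bp_plus_3 = loans['rate_bp'] + 3:
      branch  payments  rate_bp grade  rate_bp_plus_3
0    Airport        89      517     C             520
1   Downtown        27      394     C             397
2   Downtown        35      576     B             579
3   Downtown        16      449     B             452
4      North       106      206     C             209
5      North        63      691     C             694
6    Airport         9      180     B             183
7      North         9      522     B             525
8   Downtown        68      902     B             905
9   Downtown        43      138     B             141
10   Airport        61      452     C             455
take 10 rows with largest rate_bp_plus_3:
      branch  payments  rate_bp grade  rate_bp_plus_3
8   Downtown        68      902     B             905
5      North        63      691     C             694
2   Downtown        35      576     B             579
7      North         9      522     B             525
0    Airport        89      517     C             520
10   Airport        61      452     C             455
3   Downtown        16      449     B             452
1   Downtown        27      394     C             397
4      North       106      206     C             209
6    Airport         9      180     B             183
Finally, mean of column 'rate_bp_plus_3' = 491.9.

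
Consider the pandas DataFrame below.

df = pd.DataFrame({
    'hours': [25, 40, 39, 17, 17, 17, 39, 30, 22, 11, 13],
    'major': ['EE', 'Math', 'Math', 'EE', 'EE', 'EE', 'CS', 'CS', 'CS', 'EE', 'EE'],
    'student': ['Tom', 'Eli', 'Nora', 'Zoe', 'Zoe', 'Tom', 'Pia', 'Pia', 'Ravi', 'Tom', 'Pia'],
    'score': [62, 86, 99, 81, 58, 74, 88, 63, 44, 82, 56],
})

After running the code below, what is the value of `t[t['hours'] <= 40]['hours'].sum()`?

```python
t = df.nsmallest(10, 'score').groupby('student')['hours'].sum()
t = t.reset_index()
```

take 10 rows with smallest score:
    hours major student  score
8      22    CS    Ravi     44
10     13    EE     Pia     56
4      17    EE     Zoe     58
0      25    EE     Tom     62
7      30    CS     Pia     63
5      17    EE     Tom     74
3      17    EE     Zoe     81
9      11    EE     Tom     82
1      40  Math     Eli     86
6      39    CS     Pia     88
group by student, sum of hours:
student
Eli     40
Pia     82
Ravi    22
Tom     53
Zoe     34
Name: hours, dtype: int64
reset_index():
  student  hours
0     Eli     40
1     Pia     82
2    Ravi     22
3     Tom     53
4     Zoe     34
filter rows where hours <= 40:
  student  hours
0     Eli     40
2    Ravi     22
4     Zoe     34
Hence 96.

96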